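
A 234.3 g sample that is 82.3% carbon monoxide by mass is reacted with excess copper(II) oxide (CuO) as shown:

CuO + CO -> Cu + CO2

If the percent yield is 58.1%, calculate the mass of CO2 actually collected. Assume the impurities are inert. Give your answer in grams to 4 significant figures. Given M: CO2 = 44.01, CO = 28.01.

Pure CO available = 234.3 g × 0.823 = 192.83 g.
n(CO) = 192.83 g / 28.01 g/mol = 6.8843 mol.
From the equation the CO:CO2 mole ratio is 1:1, so n(CO2) = 6.8843 × 1/1 = 6.8843 mol.
Mass of CO2 = 6.8843 mol × 44.01 g/mol = 302.98 g.
Actual mass collected = 302.98 g × 0.581 = 176.03 g.

176.0 g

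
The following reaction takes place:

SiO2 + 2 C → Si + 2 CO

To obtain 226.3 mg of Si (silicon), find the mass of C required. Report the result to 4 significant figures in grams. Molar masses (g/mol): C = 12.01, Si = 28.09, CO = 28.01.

0.1935 g

Convert: 226.3 mg = 0.22630 g.
n(Si) = 0.22630 g / 28.09 g/mol = 0.0080562 mol.
From the equation the Si:C mole ratio is 1:2, so n(C) = 0.0080562 × 2/1 = 0.016112 mol.
Mass of C = 0.016112 mol × 12.01 g/mol = 0.19351 g.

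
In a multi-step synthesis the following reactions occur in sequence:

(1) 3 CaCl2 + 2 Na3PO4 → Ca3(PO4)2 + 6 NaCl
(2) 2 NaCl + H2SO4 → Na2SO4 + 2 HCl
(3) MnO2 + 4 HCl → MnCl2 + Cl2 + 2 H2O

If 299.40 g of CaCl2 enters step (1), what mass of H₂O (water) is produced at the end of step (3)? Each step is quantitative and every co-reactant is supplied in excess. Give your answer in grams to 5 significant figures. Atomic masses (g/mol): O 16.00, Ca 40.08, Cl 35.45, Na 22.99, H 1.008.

M(CaCl2) = 40.08 + 2(35.45) = 110.98 g/mol.
M(H2O) = 2(1.008) + 16.00 = 18.016 g/mol.
n(CaCl2) = 299.40 / 110.98 = 2.69778 mol.
Reaction (1): CaCl2→NaCl ratio 3:6 ⇒ n(NaCl) = 5.39557 mol.
Reaction (2): NaCl→HCl ratio 2:2 ⇒ n(HCl) = 5.39557 mol.
Reaction (3): HCl→H2O ratio 4:2 ⇒ n(H2O) = 2.69778 mol.
Mass of H2O = 2.69778 × 18.016 = 48.6033 g.

48.603 g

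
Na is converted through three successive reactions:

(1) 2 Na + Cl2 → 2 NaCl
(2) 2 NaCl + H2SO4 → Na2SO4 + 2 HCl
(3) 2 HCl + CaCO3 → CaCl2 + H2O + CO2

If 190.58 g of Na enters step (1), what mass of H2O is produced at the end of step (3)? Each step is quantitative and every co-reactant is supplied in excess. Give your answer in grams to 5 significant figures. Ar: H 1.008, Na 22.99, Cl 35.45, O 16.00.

M(Na) = 22.99 g/mol.
M(H2O) = 2(1.008) + 16.00 = 18.016 g/mol.
n(Na) = 190.58 / 22.99 = 8.28969 mol.
Reaction (1): Na→NaCl ratio 2:2 ⇒ n(NaCl) = 8.28969 mol.
Reaction (2): NaCl→HCl ratio 2:2 ⇒ n(HCl) = 8.28969 mol.
Reaction (3): HCl→H2O ratio 2:1 ⇒ n(H2O) = 4.14485 mol.
Mass of H2O = 4.14485 × 18.016 = 74.6735 g.

74.674 g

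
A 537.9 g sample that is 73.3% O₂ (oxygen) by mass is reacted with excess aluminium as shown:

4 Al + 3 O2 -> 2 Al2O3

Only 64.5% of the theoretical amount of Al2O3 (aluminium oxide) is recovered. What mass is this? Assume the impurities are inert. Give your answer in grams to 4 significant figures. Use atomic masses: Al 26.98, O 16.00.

540.2 g

Pure O2 available = 537.9 g × 0.733 = 394.28 g.
M(O2) = 2(16.00) = 32.00 g/mol.
M(Al2O3) = 2(26.98) + 3(16.00) = 101.96 g/mol.
n(O2) = 394.28 g / 32.00 g/mol = 12.321 mol.
From the equation the O2:Al2O3 mole ratio is 3:2, so n(Al2O3) = 12.321 × 2/3 = 8.2142 mol.
Mass of Al2O3 = 8.2142 mol × 101.96 g/mol = 837.52 g.
Actual mass collected = 837.52 g × 0.645 = 540.20 g.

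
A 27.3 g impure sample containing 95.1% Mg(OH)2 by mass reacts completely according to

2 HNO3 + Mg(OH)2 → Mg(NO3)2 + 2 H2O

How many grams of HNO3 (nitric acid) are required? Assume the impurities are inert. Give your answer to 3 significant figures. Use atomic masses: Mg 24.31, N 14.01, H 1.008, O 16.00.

Mass of pure Mg(OH)2 = 27.3 g × 0.951 = 25.96 g.
M(Mg(OH)2) = 24.31 + 2(16.00) + 2(1.008) = 58.326 g/mol.
M(HNO3) = 1.008 + 14.01 + 3(16.00) = 63.018 g/mol.
n(Mg(OH)2) = 25.96 g / 58.326 g/mol = 0.4451 mol.
From the equation the Mg(OH)2:HNO3 mole ratio is 1:2, so n(HNO3) = 0.4451 × 2/1 = 0.8902 mol.
Mass of HNO3 = 0.8902 mol × 63.018 g/mol = 56.10 g.

56.1 g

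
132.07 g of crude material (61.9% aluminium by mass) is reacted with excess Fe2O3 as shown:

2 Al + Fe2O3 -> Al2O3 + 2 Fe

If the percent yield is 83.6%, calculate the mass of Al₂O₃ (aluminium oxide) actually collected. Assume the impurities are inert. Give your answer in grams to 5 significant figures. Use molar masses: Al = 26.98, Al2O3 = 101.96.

129.14 g

Pure Al available = 132.07 g × 0.619 = 81.7513 g.
n(Al) = 81.7513 g / 26.98 g/mol = 3.03007 mol.
From the equation the Al:Al2O3 mole ratio is 2:1, so n(Al2O3) = 3.03007 × 1/2 = 1.51504 mol.
Mass of Al2O3 = 1.51504 mol × 101.96 g/mol = 154.473 g.
Actual mass collected = 154.473 g × 0.836 = 129.139 g.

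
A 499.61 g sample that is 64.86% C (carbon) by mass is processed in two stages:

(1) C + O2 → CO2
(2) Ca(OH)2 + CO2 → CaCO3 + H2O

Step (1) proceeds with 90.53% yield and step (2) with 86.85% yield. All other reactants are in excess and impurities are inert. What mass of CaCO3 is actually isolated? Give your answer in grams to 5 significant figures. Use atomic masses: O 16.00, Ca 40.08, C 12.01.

2123.3 g

Pure C = 499.61 × 0.6486 = 324.047 g.
M(C) = 12.01 g/mol.
M(CaCO3) = 40.08 + 12.01 + 3(16.00) = 100.09 g/mol.
n(C) = 324.047 / 12.01 = 26.9814 mol.
Step 1 (C:CO2 = 1:1): theoretical n(CO2) = 26.9814 mol; at 90.53% yield, n(CO2) = 24.4263 mol.
Step 2 (CO2:CaCO3 = 1:1): theoretical n(CaCO3) = 24.4263 mol, so theoretical mass = 24.4263 × 100.09 = 2444.83 g.
At 86.85% yield, actual mass of CaCO3 = 2444.83 × 0.8685 = 2123.33 g.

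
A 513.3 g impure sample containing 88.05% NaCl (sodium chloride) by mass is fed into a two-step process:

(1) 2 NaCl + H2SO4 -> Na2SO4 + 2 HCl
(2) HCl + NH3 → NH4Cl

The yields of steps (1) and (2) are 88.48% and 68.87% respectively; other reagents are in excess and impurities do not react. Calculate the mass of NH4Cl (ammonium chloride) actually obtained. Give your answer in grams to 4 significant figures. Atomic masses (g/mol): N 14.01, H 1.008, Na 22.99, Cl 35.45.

Pure NaCl = 513.3 × 0.8805 = 451.96 g.
M(NaCl) = 22.99 + 35.45 = 58.44 g/mol.
M(NH4Cl) = 14.01 + 4(1.008) + 35.45 = 53.492 g/mol.
n(NaCl) = 451.96 / 58.44 = 7.7338 mol.
Step 1 (NaCl:HCl = 2:2): theoretical n(HCl) = 7.7338 mol; at 88.48% yield, n(HCl) = 6.8428 mol.
Step 2 (HCl:NH4Cl = 1:1): theoretical n(NH4Cl) = 6.8428 mol, so theoretical mass = 6.8428 × 53.492 = 366.04 g.
At 68.87% yield, actual mass of NH4Cl = 366.04 × 0.6887 = 252.09 g.

252.1 g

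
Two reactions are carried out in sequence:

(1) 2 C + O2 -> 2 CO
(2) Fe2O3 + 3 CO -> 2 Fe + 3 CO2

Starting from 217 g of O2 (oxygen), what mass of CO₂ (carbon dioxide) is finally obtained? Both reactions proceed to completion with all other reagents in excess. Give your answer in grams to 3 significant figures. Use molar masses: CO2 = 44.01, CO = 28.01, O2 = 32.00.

597 g

n(O2) = 217.0 / 32.00 = 6.781 mol.
Step 1 gives a 1:2 ratio of O2 to CO, so n(CO) = 13.56 mol.
In step 2 the CO:CO2 ratio is 3:3, so n(CO2) = 13.56 mol.
Mass of CO2 = 13.56 × 44.01 = 596.9 g.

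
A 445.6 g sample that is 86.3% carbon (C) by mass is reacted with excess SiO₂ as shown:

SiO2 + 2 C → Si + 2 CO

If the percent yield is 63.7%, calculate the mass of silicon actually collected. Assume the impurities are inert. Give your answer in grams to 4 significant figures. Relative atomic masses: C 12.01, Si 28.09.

Pure C available = 445.6 g × 0.863 = 384.55 g.
M(C) = 12.01 g/mol.
M(Si) = 28.09 g/mol.
n(C) = 384.55 g / 12.01 g/mol = 32.019 mol.
From the equation the C:Si mole ratio is 2:1, so n(Si) = 32.019 × 1/2 = 16.010 mol.
Mass of Si = 16.010 mol × 28.09 g/mol = 449.71 g.
Actual mass collected = 449.71 g × 0.637 = 286.47 g.

286.5 g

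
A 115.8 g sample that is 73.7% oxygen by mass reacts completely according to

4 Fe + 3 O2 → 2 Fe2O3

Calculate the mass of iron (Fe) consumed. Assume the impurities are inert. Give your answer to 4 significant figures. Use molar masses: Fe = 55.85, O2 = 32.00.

198.6 g

Mass of pure O2 = 115.8 g × 0.737 = 85.345 g.
n(O2) = 85.345 g / 32.00 g/mol = 2.6670 mol.
From the equation the O2:Fe mole ratio is 3:4, so n(Fe) = 2.6670 × 4/3 = 3.5560 mol.
Mass of Fe = 3.5560 mol × 55.85 g/mol = 198.60 g.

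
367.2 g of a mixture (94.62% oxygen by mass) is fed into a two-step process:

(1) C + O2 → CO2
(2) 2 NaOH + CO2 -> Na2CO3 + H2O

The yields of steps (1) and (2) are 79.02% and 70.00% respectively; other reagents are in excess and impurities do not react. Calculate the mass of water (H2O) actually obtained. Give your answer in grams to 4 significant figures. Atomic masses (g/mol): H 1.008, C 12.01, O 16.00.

Pure O2 = 367.2 × 0.9462 = 347.44 g.
M(O2) = 2(16.00) = 32.00 g/mol.
M(H2O) = 2(1.008) + 16.00 = 18.016 g/mol.
n(O2) = 347.44 / 32.00 = 10.858 mol.
Step 1 (O2:CO2 = 1:1): theoretical n(CO2) = 10.858 mol; at 79.02% yield, n(CO2) = 8.5797 mol.
Step 2 (CO2:H2O = 1:1): theoretical n(H2O) = 8.5797 mol, so theoretical mass = 8.5797 × 18.016 = 154.57 g.
At 70.00% yield, actual mass of H2O = 154.57 × 0.7000 = 108.20 g.

108.2 g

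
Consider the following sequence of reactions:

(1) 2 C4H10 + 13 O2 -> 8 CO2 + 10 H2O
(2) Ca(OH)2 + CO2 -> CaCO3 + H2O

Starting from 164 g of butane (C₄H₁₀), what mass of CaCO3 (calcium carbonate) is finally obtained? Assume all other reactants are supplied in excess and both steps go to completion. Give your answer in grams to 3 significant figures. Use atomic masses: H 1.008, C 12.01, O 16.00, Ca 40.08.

1130 g

M(C4H10) = 4(12.01) + 10(1.008) = 58.12 g/mol.
M(CaCO3) = 40.08 + 12.01 + 3(16.00) = 100.09 g/mol.
n(C4H10) = 164.0 / 58.12 = 2.822 mol.
Step 1 gives a 2:8 ratio of C4H10 to CO2, so n(CO2) = 11.29 mol.
In step 2 the CO2:CaCO3 ratio is 1:1, so n(CaCO3) = 11.29 mol.
Mass of CaCO3 = 11.29 × 100.09 = 1130 g.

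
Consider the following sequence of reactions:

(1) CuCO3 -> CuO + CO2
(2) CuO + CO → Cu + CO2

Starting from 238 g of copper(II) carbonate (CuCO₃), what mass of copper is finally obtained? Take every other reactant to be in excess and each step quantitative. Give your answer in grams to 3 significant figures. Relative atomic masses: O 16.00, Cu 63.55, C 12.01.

122 g

M(CuCO3) = 63.55 + 12.01 + 3(16.00) = 123.56 g/mol.
M(Cu) = 63.55 g/mol.
n(CuCO3) = 238.0 / 123.56 = 1.926 mol.
Step 1 gives a 1:1 ratio of CuCO3 to CuO, so n(CuO) = 1.926 mol.
In step 2 the CuO:Cu ratio is 1:1, so n(Cu) = 1.926 mol.
Mass of Cu = 1.926 × 63.55 = 122.4 g.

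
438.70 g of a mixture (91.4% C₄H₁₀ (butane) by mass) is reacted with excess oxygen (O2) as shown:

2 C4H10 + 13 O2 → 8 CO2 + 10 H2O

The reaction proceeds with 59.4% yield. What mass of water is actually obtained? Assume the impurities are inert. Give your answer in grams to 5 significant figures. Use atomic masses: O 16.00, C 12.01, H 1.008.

Pure C4H10 available = 438.70 g × 0.914 = 400.972 g.
M(C4H10) = 4(12.01) + 10(1.008) = 58.12 g/mol.
M(H2O) = 2(1.008) + 16.00 = 18.016 g/mol.
n(C4H10) = 400.972 g / 58.12 g/mol = 6.89903 mol.
From the equation the C4H10:H2O mole ratio is 2:10, so n(H2O) = 6.89903 × 10/2 = 34.4952 mol.
Mass of H2O = 34.4952 mol × 18.016 g/mol = 621.465 g.
Actual mass collected = 621.465 g × 0.594 = 369.150 g.

369.15 g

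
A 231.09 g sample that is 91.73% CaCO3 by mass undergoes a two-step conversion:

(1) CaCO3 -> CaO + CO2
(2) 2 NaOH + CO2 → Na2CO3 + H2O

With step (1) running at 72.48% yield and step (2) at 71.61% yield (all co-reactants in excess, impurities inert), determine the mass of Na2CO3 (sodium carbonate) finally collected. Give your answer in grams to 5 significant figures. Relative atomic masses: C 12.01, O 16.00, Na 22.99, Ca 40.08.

Pure CaCO3 = 231.09 × 0.9173 = 211.979 g.
M(CaCO3) = 40.08 + 12.01 + 3(16.00) = 100.09 g/mol.
M(Na2CO3) = 2(22.99) + 12.01 + 3(16.00) = 105.99 g/mol.
n(CaCO3) = 211.979 / 100.09 = 2.11788 mol.
Step 1 (CaCO3:CO2 = 1:1): theoretical n(CO2) = 2.11788 mol; at 72.48% yield, n(CO2) = 1.53504 mol.
Step 2 (CO2:Na2CO3 = 1:1): theoretical n(Na2CO3) = 1.53504 mol, so theoretical mass = 1.53504 × 105.99 = 162.699 g.
At 71.61% yield, actual mass of Na2CO3 = 162.699 × 0.7161 = 116.509 g.

116.51 g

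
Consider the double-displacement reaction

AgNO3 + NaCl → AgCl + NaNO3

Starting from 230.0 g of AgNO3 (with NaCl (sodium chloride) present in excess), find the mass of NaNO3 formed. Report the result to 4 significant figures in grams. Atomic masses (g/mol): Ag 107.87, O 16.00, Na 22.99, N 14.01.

115.1 g

M(AgNO3) = 107.87 + 14.01 + 3(16.00) = 169.88 g/mol.
M(NaNO3) = 22.99 + 14.01 + 3(16.00) = 85.00 g/mol.
n(AgNO3) = 230.00 g / 169.88 g/mol = 1.3539 mol.
From the equation the AgNO3:NaNO3 mole ratio is 1:1, so n(NaNO3) = 1.3539 × 1/1 = 1.3539 mol.
Mass of NaNO3 = 1.3539 mol × 85.00 g/mol = 115.08 g.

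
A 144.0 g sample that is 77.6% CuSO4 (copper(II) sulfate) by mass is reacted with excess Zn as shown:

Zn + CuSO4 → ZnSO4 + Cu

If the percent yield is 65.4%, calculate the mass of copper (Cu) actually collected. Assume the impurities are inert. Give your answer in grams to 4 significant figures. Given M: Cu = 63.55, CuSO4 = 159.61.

Pure CuSO4 available = 144.0 g × 0.776 = 111.74 g.
n(CuSO4) = 111.74 g / 159.61 g/mol = 0.70011 mol.
From the equation the CuSO4:Cu mole ratio is 1:1, so n(Cu) = 0.70011 × 1/1 = 0.70011 mol.
Mass of Cu = 0.70011 mol × 63.55 g/mol = 44.492 g.
Actual mass collected = 44.492 g × 0.654 = 29.098 g.

29.10 g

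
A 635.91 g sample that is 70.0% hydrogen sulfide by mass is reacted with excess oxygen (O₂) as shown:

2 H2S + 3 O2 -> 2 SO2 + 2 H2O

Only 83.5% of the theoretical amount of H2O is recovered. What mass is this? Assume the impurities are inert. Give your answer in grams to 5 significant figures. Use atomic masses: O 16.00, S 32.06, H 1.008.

196.51 g

Pure H2S available = 635.91 g × 0.700 = 445.137 g.
M(H2S) = 2(1.008) + 32.06 = 34.076 g/mol.
M(H2O) = 2(1.008) + 16.00 = 18.016 g/mol.
n(H2S) = 445.137 g / 34.076 g/mol = 13.0631 mol.
From the equation the H2S:H2O mole ratio is 2:2, so n(H2O) = 13.0631 × 2/2 = 13.0631 mol.
Mass of H2O = 13.0631 mol × 18.016 g/mol = 235.344 g.
Actual mass collected = 235.344 g × 0.835 = 196.512 g.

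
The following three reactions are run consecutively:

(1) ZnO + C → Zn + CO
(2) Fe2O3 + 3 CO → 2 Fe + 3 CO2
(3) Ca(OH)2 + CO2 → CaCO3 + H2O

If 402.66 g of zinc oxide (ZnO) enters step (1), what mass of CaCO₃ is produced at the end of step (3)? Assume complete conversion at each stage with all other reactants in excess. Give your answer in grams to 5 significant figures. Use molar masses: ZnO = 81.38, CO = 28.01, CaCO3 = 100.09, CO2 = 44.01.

n(ZnO) = 402.66 / 81.38 = 4.94790 mol.
Reaction (1): ZnO→CO ratio 1:1 ⇒ n(CO) = 4.94790 mol.
Reaction (2): CO→CO2 ratio 3:3 ⇒ n(CO2) = 4.94790 mol.
Reaction (3): CO2→CaCO3 ratio 1:1 ⇒ n(CaCO3) = 4.94790 mol.
Mass of CaCO3 = 4.94790 × 100.09 = 495.235 g.

495.24 g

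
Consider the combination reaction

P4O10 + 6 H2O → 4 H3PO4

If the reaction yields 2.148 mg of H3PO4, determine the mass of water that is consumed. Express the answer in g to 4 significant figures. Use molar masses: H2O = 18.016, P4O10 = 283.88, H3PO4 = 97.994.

0.0005924 g

Convert: 2.148 mg = 0.0021480 g.
n(H3PO4) = 0.0021480 g / 97.994 g/mol = 2.1920 × 10^-5 mol.
From the equation the H3PO4:H2O mole ratio is 4:6, so n(H2O) = 2.1920 × 10^-5 × 6/4 = 3.2880 × 10^-5 mol.
Mass of H2O = 3.2880 × 10^-5 mol × 18.016 g/mol = 0.00059236 g.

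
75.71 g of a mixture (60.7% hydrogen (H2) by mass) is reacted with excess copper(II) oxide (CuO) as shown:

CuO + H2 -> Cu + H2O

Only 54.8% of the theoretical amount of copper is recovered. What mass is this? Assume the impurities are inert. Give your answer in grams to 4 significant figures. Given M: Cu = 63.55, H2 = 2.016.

Pure H2 available = 75.71 g × 0.607 = 45.956 g.
n(H2) = 45.956 g / 2.016 g/mol = 22.796 mol.
From the equation the H2:Cu mole ratio is 1:1, so n(Cu) = 22.796 × 1/1 = 22.796 mol.
Mass of Cu = 22.796 mol × 63.55 g/mol = 1448.7 g.
Actual mass collected = 1448.7 g × 0.548 = 793.87 g.

793.9 g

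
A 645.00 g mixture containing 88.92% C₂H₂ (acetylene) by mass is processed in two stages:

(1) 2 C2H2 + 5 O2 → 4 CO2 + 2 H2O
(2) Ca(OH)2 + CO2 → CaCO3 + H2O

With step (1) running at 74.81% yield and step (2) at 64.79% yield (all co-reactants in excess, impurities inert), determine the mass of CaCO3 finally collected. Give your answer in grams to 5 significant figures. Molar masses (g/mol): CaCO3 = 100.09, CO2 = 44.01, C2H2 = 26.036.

2137.3 g

Pure C2H2 = 645.00 × 0.8892 = 573.534 g.
n(C2H2) = 573.534 / 26.036 = 22.0285 mol.
Step 1 (C2H2:CO2 = 2:4): theoretical n(CO2) = 44.0570 mol; at 74.81% yield, n(CO2) = 32.9590 mol.
Step 2 (CO2:CaCO3 = 1:1): theoretical n(CaCO3) = 32.9590 mol, so theoretical mass = 32.9590 × 100.09 = 3298.87 g.
At 64.79% yield, actual mass of CaCO3 = 3298.87 × 0.6479 = 2137.34 g.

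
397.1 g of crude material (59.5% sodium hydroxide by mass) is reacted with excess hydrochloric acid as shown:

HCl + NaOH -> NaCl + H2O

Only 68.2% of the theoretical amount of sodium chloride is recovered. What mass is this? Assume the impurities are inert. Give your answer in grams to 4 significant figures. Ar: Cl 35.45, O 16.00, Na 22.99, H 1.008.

Pure NaOH available = 397.1 g × 0.595 = 236.27 g.
M(NaOH) = 22.99 + 16.00 + 1.008 = 39.998 g/mol.
M(NaCl) = 22.99 + 35.45 = 58.44 g/mol.
n(NaOH) = 236.27 g / 39.998 g/mol = 5.9072 mol.
From the equation the NaOH:NaCl mole ratio is 1:1, so n(NaCl) = 5.9072 × 1/1 = 5.9072 mol.
Mass of NaCl = 5.9072 mol × 58.44 g/mol = 345.21 g.
Actual mass collected = 345.21 g × 0.682 = 235.44 g.

235.4 g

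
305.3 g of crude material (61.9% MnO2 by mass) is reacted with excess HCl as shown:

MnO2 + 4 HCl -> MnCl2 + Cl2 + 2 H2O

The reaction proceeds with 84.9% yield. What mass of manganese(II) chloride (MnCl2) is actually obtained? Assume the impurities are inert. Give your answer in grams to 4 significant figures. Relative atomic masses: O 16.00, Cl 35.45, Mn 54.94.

232.2 g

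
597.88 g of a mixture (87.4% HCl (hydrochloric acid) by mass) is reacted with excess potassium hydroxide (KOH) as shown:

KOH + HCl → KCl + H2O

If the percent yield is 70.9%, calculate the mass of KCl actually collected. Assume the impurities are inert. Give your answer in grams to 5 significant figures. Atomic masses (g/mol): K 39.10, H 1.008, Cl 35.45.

757.58 g

Pure HCl available = 597.88 g × 0.874 = 522.547 g.
M(HCl) = 1.008 + 35.45 = 36.458 g/mol.
M(KCl) = 39.10 + 35.45 = 74.55 g/mol.
n(HCl) = 522.547 g / 36.458 g/mol = 14.3329 mol.
From the equation the HCl:KCl mole ratio is 1:1, so n(KCl) = 14.3329 × 1/1 = 14.3329 mol.
Mass of KCl = 14.3329 mol × 74.55 g/mol = 1068.51 g.
Actual mass collected = 1068.51 g × 0.709 = 757.577 g.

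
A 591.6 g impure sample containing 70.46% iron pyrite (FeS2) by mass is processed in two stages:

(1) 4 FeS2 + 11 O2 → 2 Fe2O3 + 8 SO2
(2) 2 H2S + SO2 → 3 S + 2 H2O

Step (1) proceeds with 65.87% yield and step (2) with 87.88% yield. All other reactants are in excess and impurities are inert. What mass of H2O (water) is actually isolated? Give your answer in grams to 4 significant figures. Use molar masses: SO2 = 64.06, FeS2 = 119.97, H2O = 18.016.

144.9 g

Pure FeS2 = 591.6 × 0.7046 = 416.84 g.
n(FeS2) = 416.84 / 119.97 = 3.4745 mol.
Step 1 (FeS2:SO2 = 4:8): theoretical n(SO2) = 6.9491 mol; at 65.87% yield, n(SO2) = 4.5774 mol.
Step 2 (SO2:H2O = 1:2): theoretical n(H2O) = 9.1547 mol, so theoretical mass = 9.1547 × 18.016 = 164.93 g.
At 87.88% yield, actual mass of H2O = 164.93 × 0.8788 = 144.94 g.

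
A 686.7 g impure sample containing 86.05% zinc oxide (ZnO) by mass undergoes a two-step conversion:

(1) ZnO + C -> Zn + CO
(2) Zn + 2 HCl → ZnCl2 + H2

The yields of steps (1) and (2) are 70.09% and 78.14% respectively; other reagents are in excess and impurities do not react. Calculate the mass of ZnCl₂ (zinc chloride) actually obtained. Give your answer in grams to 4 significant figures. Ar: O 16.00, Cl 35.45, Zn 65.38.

542.0 g

Pure ZnO = 686.7 × 0.8605 = 590.91 g.
M(ZnO) = 65.38 + 16.00 = 81.38 g/mol.
M(ZnCl2) = 65.38 + 2(35.45) = 136.28 g/mol.
n(ZnO) = 590.91 / 81.38 = 7.2611 mol.
Step 1 (ZnO:Zn = 1:1): theoretical n(Zn) = 7.2611 mol; at 70.09% yield, n(Zn) = 5.0893 mol.
Step 2 (Zn:ZnCl2 = 1:1): theoretical n(ZnCl2) = 5.0893 mol, so theoretical mass = 5.0893 × 136.28 = 693.57 g.
At 78.14% yield, actual mass of ZnCl2 = 693.57 × 0.7814 = 541.95 g.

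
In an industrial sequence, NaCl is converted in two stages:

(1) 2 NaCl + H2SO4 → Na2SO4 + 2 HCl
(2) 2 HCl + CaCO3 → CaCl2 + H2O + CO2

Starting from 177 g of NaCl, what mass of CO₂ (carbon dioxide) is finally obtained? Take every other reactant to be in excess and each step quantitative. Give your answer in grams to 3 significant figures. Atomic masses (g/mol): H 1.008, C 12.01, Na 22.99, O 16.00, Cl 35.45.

M(NaCl) = 22.99 + 35.45 = 58.44 g/mol.
M(CO2) = 12.01 + 2(16.00) = 44.01 g/mol.
n(NaCl) = 177.0 / 58.44 = 3.029 mol.
Step 1 gives a 2:2 ratio of NaCl to HCl, so n(HCl) = 3.029 mol.
In step 2 the HCl:CO2 ratio is 2:1, so n(CO2) = 1.514 mol.
Mass of CO2 = 1.514 × 44.01 = 66.65 g.

66.6 g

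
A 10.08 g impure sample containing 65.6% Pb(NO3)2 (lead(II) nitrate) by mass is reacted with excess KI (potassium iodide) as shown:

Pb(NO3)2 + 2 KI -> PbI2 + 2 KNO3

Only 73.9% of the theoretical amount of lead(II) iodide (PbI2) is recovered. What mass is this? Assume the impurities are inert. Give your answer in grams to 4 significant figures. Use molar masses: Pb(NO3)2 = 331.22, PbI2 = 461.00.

6.801 g

Pure Pb(NO3)2 available = 10.08 g × 0.656 = 6.6125 g.
n(Pb(NO3)2) = 6.6125 g / 331.22 g/mol = 0.019964 mol.
From the equation the Pb(NO3)2:PbI2 mole ratio is 1:1, so n(PbI2) = 0.019964 × 1/1 = 0.019964 mol.
Mass of PbI2 = 0.019964 mol × 461.00 g/mol = 9.2034 g.
Actual mass collected = 9.2034 g × 0.739 = 6.8013 g.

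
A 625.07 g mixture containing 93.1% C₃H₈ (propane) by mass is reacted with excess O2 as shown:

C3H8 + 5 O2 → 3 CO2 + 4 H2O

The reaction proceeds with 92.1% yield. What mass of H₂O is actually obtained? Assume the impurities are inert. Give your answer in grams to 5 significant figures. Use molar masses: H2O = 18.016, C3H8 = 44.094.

Pure C3H8 available = 625.07 g × 0.931 = 581.940 g.
n(C3H8) = 581.940 g / 44.094 g/mol = 13.1977 mol.
From the equation the C3H8:H2O mole ratio is 1:4, so n(H2O) = 13.1977 × 4/1 = 52.7909 mol.
Mass of H2O = 52.7909 mol × 18.016 g/mol = 951.080 g.
Actual mass collected = 951.080 g × 0.921 = 875.945 g.

875.94 g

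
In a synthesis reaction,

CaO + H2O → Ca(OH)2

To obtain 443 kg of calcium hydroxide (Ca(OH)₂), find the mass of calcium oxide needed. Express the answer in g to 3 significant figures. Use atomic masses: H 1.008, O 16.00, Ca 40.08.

M(Ca(OH)2) = 40.08 + 2(16.00) + 2(1.008) = 74.096 g/mol.
M(CaO) = 40.08 + 16.00 = 56.08 g/mol.
Convert: 443 kg = 443000 g.
n(Ca(OH)2) = 443000 g / 74.096 g/mol = 5979 mol.
From the equation the Ca(OH)2:CaO mole ratio is 1:1, so n(CaO) = 5979 × 1/1 = 5979 mol.
Mass of CaO = 5979 mol × 56.08 g/mol = 335300 g.

335000 g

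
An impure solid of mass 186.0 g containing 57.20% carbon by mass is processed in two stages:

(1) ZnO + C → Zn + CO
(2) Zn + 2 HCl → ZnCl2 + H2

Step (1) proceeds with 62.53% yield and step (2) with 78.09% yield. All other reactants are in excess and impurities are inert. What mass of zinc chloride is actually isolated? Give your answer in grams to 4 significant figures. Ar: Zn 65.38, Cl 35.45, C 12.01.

589.5 g

Pure C = 186.0 × 0.5720 = 106.39 g.
M(C) = 12.01 g/mol.
M(ZnCl2) = 65.38 + 2(35.45) = 136.28 g/mol.
n(C) = 106.39 / 12.01 = 8.8586 mol.
Step 1 (C:Zn = 1:1): theoretical n(Zn) = 8.8586 mol; at 62.53% yield, n(Zn) = 5.5393 mol.
Step 2 (Zn:ZnCl2 = 1:1): theoretical n(ZnCl2) = 5.5393 mol, so theoretical mass = 5.5393 × 136.28 = 754.89 g.
At 78.09% yield, actual mass of ZnCl2 = 754.89 × 0.7809 = 589.50 g.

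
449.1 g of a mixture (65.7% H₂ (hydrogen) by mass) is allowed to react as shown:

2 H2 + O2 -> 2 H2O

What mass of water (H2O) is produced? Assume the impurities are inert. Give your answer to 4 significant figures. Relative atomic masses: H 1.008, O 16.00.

Mass of pure H2 = 449.1 g × 0.657 = 295.06 g.
M(H2) = 2(1.008) = 2.016 g/mol.
M(H2O) = 2(1.008) + 16.00 = 18.016 g/mol.
n(H2) = 295.06 g / 2.016 g/mol = 146.36 mol.
From the equation the H2:H2O mole ratio is 2:2, so n(H2O) = 146.36 × 2/2 = 146.36 mol.
Mass of H2O = 146.36 mol × 18.016 g/mol = 2636.8 g.

2637 g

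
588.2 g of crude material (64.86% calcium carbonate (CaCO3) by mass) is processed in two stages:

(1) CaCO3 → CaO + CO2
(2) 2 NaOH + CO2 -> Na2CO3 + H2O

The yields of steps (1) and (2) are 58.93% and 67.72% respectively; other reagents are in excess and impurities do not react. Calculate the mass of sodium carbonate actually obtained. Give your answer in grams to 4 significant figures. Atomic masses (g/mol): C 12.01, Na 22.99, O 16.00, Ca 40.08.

Pure CaCO3 = 588.2 × 0.6486 = 381.51 g.
M(CaCO3) = 40.08 + 12.01 + 3(16.00) = 100.09 g/mol.
M(Na2CO3) = 2(22.99) + 12.01 + 3(16.00) = 105.99 g/mol.
n(CaCO3) = 381.51 / 100.09 = 3.8116 mol.
Step 1 (CaCO3:CO2 = 1:1): theoretical n(CO2) = 3.8116 mol; at 58.93% yield, n(CO2) = 2.2462 mol.
Step 2 (CO2:Na2CO3 = 1:1): theoretical n(Na2CO3) = 2.2462 mol, so theoretical mass = 2.2462 × 105.99 = 238.07 g.
At 67.72% yield, actual mass of Na2CO3 = 238.07 × 0.6772 = 161.22 g.

161.2 g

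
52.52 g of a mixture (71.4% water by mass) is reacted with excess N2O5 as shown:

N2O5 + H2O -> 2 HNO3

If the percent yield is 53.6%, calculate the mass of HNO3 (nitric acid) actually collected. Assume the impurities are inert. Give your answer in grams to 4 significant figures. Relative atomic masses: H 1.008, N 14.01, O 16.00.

140.6 g

Pure H2O available = 52.52 g × 0.714 = 37.499 g.
M(H2O) = 2(1.008) + 16.00 = 18.016 g/mol.
M(HNO3) = 1.008 + 14.01 + 3(16.00) = 63.018 g/mol.
n(H2O) = 37.499 g / 18.016 g/mol = 2.0814 mol.
From the equation the H2O:HNO3 mole ratio is 1:2, so n(HNO3) = 2.0814 × 2/1 = 4.1629 mol.
Mass of HNO3 = 4.1629 mol × 63.018 g/mol = 262.34 g.
Actual mass collected = 262.34 g × 0.536 = 140.61 g.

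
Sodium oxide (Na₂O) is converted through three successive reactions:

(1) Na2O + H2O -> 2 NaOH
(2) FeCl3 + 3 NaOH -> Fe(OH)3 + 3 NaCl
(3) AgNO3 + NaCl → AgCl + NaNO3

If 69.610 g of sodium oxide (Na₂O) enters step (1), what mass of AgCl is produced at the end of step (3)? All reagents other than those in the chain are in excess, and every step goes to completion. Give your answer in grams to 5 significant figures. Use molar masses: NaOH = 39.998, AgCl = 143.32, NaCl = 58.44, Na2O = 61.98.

321.93 g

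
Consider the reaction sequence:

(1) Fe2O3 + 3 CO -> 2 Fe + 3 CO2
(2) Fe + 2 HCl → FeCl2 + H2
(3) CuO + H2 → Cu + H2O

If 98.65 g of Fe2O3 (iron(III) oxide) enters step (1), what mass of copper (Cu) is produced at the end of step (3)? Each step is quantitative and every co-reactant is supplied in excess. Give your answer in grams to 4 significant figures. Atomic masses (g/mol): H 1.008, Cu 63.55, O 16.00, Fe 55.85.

M(Fe2O3) = 2(55.85) + 3(16.00) = 159.70 g/mol.
M(Cu) = 63.55 g/mol.
n(Fe2O3) = 98.65 / 159.70 = 0.61772 mol.
Reaction (1): Fe2O3→Fe ratio 1:2 ⇒ n(Fe) = 1.2354 mol.
Reaction (2): Fe→H2 ratio 1:1 ⇒ n(H2) = 1.2354 mol.
Reaction (3): H2→Cu ratio 1:1 ⇒ n(Cu) = 1.2354 mol.
Mass of Cu = 1.2354 × 63.55 = 78.512 g.

78.51 g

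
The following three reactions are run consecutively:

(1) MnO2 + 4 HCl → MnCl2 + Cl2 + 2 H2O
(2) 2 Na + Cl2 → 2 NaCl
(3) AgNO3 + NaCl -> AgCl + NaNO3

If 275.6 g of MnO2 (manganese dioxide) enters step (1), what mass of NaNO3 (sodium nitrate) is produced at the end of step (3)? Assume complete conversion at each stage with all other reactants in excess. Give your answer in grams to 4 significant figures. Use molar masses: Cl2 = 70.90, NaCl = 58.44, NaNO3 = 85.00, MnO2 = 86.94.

538.9 g

n(MnO2) = 275.6 / 86.94 = 3.1700 mol.
Reaction (1): MnO2→Cl2 ratio 1:1 ⇒ n(Cl2) = 3.1700 mol.
Reaction (2): Cl2→NaCl ratio 1:2 ⇒ n(NaCl) = 6.3400 mol.
Reaction (3): NaCl→NaNO3 ratio 1:1 ⇒ n(NaNO3) = 6.3400 mol.
Mass of NaNO3 = 6.3400 × 85.00 = 538.90 g.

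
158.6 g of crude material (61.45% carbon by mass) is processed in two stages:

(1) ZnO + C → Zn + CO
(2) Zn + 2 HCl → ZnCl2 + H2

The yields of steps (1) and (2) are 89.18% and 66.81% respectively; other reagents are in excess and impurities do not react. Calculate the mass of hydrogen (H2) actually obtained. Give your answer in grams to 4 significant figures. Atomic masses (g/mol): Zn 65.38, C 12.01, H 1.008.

9.747 g

Pure C = 158.6 × 0.6145 = 97.460 g.
M(C) = 12.01 g/mol.
M(H2) = 2(1.008) = 2.016 g/mol.
n(C) = 97.460 / 12.01 = 8.1149 mol.
Step 1 (C:Zn = 1:1): theoretical n(Zn) = 8.1149 mol; at 89.18% yield, n(Zn) = 7.2368 mol.
Step 2 (Zn:H2 = 1:1): theoretical n(H2) = 7.2368 mol, so theoretical mass = 7.2368 × 2.016 = 14.589 g.
At 66.81% yield, actual mass of H2 = 14.589 × 0.6681 = 9.7472 g.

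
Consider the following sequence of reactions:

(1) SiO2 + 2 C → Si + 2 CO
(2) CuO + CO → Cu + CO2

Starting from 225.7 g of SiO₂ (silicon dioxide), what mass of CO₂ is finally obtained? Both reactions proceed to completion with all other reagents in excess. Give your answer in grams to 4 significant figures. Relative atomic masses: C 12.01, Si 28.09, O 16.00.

330.6 g

M(SiO2) = 28.09 + 2(16.00) = 60.09 g/mol.
M(CO2) = 12.01 + 2(16.00) = 44.01 g/mol.
n(SiO2) = 225.70 / 60.09 = 3.7560 mol.
Step 1 gives a 1:2 ratio of SiO2 to CO, so n(CO) = 7.5121 mol.
In step 2 the CO:CO2 ratio is 1:1, so n(CO2) = 7.5121 mol.
Mass of CO2 = 7.5121 × 44.01 = 330.61 g.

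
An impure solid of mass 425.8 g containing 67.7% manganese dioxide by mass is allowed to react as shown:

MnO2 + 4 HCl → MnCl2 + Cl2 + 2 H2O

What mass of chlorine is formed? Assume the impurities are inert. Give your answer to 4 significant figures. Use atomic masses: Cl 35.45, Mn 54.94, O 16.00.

235.1 g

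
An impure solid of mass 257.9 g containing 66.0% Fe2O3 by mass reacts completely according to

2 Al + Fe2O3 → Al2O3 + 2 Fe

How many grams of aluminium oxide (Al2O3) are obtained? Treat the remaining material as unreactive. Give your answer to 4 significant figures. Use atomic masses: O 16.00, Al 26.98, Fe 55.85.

108.7 g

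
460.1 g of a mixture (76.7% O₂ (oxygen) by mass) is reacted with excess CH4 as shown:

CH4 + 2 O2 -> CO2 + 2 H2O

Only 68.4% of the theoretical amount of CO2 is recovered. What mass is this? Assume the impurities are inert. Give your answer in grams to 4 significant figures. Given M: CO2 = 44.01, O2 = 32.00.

Pure O2 available = 460.1 g × 0.767 = 352.90 g.
n(O2) = 352.90 g / 32.00 g/mol = 11.028 mol.
From the equation the O2:CO2 mole ratio is 2:1, so n(CO2) = 11.028 × 1/2 = 5.5140 mol.
Mass of CO2 = 5.5140 mol × 44.01 g/mol = 242.67 g.
Actual mass collected = 242.67 g × 0.684 = 165.99 g.

166.0 g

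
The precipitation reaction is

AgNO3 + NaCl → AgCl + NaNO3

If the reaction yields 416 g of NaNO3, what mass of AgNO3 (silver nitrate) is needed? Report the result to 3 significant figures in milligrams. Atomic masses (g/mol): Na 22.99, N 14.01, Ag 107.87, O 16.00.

831000 mg

M(NaNO3) = 22.99 + 14.01 + 3(16.00) = 85.00 g/mol.
M(AgNO3) = 107.87 + 14.01 + 3(16.00) = 169.88 g/mol.
n(NaNO3) = 416.0 g / 85.00 g/mol = 4.894 mol.
From the equation the NaNO3:AgNO3 mole ratio is 1:1, so n(AgNO3) = 4.894 × 1/1 = 4.894 mol.
Mass of AgNO3 = 4.894 mol × 169.88 g/mol = 831.4 g.
Converting to mg: 831.4 g = 831000 mg.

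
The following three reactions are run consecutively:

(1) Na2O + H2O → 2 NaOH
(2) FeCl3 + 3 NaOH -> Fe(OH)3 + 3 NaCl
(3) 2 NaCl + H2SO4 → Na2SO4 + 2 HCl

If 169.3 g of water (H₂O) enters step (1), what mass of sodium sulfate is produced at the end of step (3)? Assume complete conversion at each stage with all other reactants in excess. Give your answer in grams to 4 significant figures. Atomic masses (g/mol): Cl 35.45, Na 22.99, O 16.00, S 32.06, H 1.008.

1335 g

M(H2O) = 2(1.008) + 16.00 = 18.016 g/mol.
M(Na2SO4) = 2(22.99) + 32.06 + 4(16.00) = 142.04 g/mol.
n(H2O) = 169.3 / 18.016 = 9.3972 mol.
Reaction (1): H2O→NaOH ratio 1:2 ⇒ n(NaOH) = 18.794 mol.
Reaction (2): NaOH→NaCl ratio 3:3 ⇒ n(NaCl) = 18.794 mol.
Reaction (3): NaCl→Na2SO4 ratio 2:1 ⇒ n(Na2SO4) = 9.3972 mol.
Mass of Na2SO4 = 9.3972 × 142.04 = 1334.8 g.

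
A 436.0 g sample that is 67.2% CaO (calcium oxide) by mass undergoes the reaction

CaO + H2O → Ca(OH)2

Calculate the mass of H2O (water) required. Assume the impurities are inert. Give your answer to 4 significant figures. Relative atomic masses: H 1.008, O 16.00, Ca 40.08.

94.13 g

Mass of pure CaO = 436.0 g × 0.672 = 292.99 g.
M(CaO) = 40.08 + 16.00 = 56.08 g/mol.
M(H2O) = 2(1.008) + 16.00 = 18.016 g/mol.
n(CaO) = 292.99 g / 56.08 g/mol = 5.2245 mol.
From the equation the CaO:H2O mole ratio is 1:1, so n(H2O) = 5.2245 × 1/1 = 5.2245 mol.
Mass of H2O = 5.2245 mol × 18.016 g/mol = 94.125 g.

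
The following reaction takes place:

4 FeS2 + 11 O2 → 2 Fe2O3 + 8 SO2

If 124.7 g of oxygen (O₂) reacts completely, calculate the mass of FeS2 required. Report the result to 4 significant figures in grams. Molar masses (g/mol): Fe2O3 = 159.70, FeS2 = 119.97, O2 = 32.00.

170.0 g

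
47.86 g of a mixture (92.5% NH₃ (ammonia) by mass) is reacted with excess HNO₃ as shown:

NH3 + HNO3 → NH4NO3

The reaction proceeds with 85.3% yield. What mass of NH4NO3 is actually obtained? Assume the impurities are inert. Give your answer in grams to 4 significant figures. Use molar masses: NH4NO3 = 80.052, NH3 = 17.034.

Pure NH3 available = 47.86 g × 0.925 = 44.270 g.
n(NH3) = 44.270 g / 17.034 g/mol = 2.5989 mol.
From the equation the NH3:NH4NO3 mole ratio is 1:1, so n(NH4NO3) = 2.5989 × 1/1 = 2.5989 mol.
Mass of NH4NO3 = 2.5989 mol × 80.052 g/mol = 208.05 g.
Actual mass collected = 208.05 g × 0.853 = 177.47 g.

177.5 g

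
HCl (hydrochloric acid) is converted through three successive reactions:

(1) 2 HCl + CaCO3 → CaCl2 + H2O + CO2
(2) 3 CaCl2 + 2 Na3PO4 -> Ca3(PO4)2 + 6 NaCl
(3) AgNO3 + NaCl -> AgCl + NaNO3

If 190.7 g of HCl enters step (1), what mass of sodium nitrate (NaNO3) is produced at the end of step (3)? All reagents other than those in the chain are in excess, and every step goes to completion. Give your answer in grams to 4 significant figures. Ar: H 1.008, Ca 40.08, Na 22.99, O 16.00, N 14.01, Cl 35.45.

M(HCl) = 1.008 + 35.45 = 36.458 g/mol.
M(NaNO3) = 22.99 + 14.01 + 3(16.00) = 85.00 g/mol.
n(HCl) = 190.7 / 36.458 = 5.2307 mol.
Reaction (1): HCl→CaCl2 ratio 2:1 ⇒ n(CaCl2) = 2.6153 mol.
Reaction (2): CaCl2→NaCl ratio 3:6 ⇒ n(NaCl) = 5.2307 mol.
Reaction (3): NaCl→NaNO3 ratio 1:1 ⇒ n(NaNO3) = 5.2307 mol.
Mass of NaNO3 = 5.2307 × 85.00 = 444.61 g.

444.6 g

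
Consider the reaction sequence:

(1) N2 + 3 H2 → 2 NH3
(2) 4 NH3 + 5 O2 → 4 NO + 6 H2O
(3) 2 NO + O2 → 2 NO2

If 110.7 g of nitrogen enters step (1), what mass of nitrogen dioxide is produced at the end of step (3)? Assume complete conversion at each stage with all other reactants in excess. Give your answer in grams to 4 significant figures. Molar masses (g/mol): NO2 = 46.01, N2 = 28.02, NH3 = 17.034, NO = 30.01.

n(N2) = 110.7 / 28.02 = 3.9507 mol.
Reaction (1): N2→NH3 ratio 1:2 ⇒ n(NH3) = 7.9015 mol.
Reaction (2): NH3→NO ratio 4:4 ⇒ n(NO) = 7.9015 mol.
Reaction (3): NO→NO2 ratio 2:2 ⇒ n(NO2) = 7.9015 mol.
Mass of NO2 = 7.9015 × 46.01 = 363.55 g.

363.5 g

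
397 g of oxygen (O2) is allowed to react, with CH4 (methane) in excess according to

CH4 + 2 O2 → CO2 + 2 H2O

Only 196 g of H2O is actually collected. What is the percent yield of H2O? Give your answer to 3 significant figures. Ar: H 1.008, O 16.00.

87.7 %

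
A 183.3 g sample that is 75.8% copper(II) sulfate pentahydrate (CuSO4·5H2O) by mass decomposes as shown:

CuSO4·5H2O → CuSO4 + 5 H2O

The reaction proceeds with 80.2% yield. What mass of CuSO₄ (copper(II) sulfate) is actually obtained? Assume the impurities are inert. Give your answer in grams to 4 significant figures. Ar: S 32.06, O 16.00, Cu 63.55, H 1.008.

71.23 g

Pure CuSO4·5H2O available = 183.3 g × 0.758 = 138.94 g.
M(CuSO4·5H2O) = 63.55 + 32.06 + 9(16.00) + 10(1.008) = 249.69 g/mol.
M(CuSO4) = 63.55 + 32.06 + 4(16.00) = 159.61 g/mol.
n(CuSO4·5H2O) = 138.94 g / 249.69 g/mol = 0.55646 mol.
From the equation the CuSO4·5H2O:CuSO4 mole ratio is 1:1, so n(CuSO4) = 0.55646 × 1/1 = 0.55646 mol.
Mass of CuSO4 = 0.55646 mol × 159.61 g/mol = 88.816 g.
Actual mass collected = 88.816 g × 0.802 = 71.230 g.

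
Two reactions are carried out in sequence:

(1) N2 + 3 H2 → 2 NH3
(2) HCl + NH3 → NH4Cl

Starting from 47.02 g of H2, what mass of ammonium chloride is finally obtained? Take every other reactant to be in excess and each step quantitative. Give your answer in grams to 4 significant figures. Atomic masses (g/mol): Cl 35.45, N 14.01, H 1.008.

831.7 g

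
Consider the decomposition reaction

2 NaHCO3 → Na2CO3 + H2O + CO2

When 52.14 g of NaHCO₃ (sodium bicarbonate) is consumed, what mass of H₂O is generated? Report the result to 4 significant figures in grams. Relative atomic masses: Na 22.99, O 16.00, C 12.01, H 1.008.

M(NaHCO3) = 22.99 + 1.008 + 12.01 + 3(16.00) = 84.008 g/mol.
M(H2O) = 2(1.008) + 16.00 = 18.016 g/mol.
n(NaHCO3) = 52.140 g / 84.008 g/mol = 0.62066 mol.
From the equation the NaHCO3:H2O mole ratio is 2:1, so n(H2O) = 0.62066 × 1/2 = 0.31033 mol.
Mass of H2O = 0.31033 mol × 18.016 g/mol = 5.5909 g.

5.591 g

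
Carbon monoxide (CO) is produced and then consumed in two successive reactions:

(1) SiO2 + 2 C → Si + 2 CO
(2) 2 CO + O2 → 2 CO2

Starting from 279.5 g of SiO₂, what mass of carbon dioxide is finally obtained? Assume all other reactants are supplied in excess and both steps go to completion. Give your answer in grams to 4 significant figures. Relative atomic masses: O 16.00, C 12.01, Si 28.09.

409.4 g

M(SiO2) = 28.09 + 2(16.00) = 60.09 g/mol.
M(CO2) = 12.01 + 2(16.00) = 44.01 g/mol.
n(SiO2) = 279.50 / 60.09 = 4.6514 mol.
Step 1 gives a 1:2 ratio of SiO2 to CO, so n(CO) = 9.3027 mol.
In step 2 the CO:CO2 ratio is 2:2, so n(CO2) = 9.3027 mol.
Mass of CO2 = 9.3027 × 44.01 = 409.41 g.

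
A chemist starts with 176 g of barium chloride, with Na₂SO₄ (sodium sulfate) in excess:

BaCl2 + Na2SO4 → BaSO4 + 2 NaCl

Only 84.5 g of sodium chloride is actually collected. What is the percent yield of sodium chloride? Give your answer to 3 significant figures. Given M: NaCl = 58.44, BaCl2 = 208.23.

85.5 %

n(BaCl2) = 176.0 g / 208.23 g/mol = 0.8452 mol.
From the equation the BaCl2:NaCl mole ratio is 1:2, so n(NaCl) = 0.8452 × 2/1 = 1.690 mol.
Mass of NaCl = 1.690 mol × 58.44 g/mol = 98.79 g.
This is the theoretical yield. Percent yield = 84.5 g / 98.79 g × 100% = 85.54%.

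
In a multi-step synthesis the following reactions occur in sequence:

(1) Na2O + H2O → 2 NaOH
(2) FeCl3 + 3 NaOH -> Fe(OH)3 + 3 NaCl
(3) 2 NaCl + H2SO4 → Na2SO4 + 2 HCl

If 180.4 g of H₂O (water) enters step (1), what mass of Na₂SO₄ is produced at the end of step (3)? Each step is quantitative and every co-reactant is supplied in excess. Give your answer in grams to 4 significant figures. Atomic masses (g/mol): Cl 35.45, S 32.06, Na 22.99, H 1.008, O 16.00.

M(H2O) = 2(1.008) + 16.00 = 18.016 g/mol.
M(Na2SO4) = 2(22.99) + 32.06 + 4(16.00) = 142.04 g/mol.
n(H2O) = 180.4 / 18.016 = 10.013 mol.
Reaction (1): H2O→NaOH ratio 1:2 ⇒ n(NaOH) = 20.027 mol.
Reaction (2): NaOH→NaCl ratio 3:3 ⇒ n(NaCl) = 20.027 mol.
Reaction (3): NaCl→Na2SO4 ratio 2:1 ⇒ n(Na2SO4) = 10.013 mol.
Mass of Na2SO4 = 10.013 × 142.04 = 1422.3 g.

1422 g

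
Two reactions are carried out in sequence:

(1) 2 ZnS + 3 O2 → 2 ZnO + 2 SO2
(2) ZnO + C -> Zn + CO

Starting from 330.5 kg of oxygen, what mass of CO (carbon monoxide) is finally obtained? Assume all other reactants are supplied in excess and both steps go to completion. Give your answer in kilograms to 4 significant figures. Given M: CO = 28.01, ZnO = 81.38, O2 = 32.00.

192.9 kg

330.5 kg = 330500 g.
n(O2) = 330500 / 32.00 = 10328 mol.
Step 1 gives a 3:2 ratio of O2 to ZnO, so n(ZnO) = 6885.4 mol.
In step 2 the ZnO:CO ratio is 1:1, so n(CO) = 6885.4 mol.
Mass of CO = 6885.4 × 28.01 = 192860 g = 192.9 kg.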